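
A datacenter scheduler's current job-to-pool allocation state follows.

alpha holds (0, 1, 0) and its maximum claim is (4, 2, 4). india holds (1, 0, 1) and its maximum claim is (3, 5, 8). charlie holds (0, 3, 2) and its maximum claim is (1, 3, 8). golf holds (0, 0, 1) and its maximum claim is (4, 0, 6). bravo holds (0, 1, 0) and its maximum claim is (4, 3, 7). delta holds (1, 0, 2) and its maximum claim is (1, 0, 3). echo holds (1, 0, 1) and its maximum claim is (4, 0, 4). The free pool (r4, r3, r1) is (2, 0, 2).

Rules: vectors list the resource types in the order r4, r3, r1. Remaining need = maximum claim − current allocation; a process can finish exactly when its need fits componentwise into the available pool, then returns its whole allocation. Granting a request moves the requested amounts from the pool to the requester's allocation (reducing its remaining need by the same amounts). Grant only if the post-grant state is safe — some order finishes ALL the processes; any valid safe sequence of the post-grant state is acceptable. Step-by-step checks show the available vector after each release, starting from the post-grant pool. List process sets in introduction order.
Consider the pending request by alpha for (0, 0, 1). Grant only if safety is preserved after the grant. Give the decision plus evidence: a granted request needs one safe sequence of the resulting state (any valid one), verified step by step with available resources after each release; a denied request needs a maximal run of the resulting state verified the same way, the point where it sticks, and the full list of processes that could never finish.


DENY. Granting would leave the state unsafe.
Key observation: after delta, echo the pool peaks at (4, 0, 4), and each blocked process is short somewhere: alpha on r3; india on r3, r1; charlie on r1; golf on r1; bravo on r3, r1.
After a pretend grant, a maximal execution: delta, echo — then nothing else fits. Walking it through:
  pool = (2, 0, 1)
  run delta (needs (0, 0, 1), free (2, 0, 1)); after release of (1, 0, 2) the pool is (3, 0, 3)
  run echo (needs (3, 0, 3), free (3, 0, 3)); after release of (1, 0, 1) the pool is (4, 0, 4)
  alpha still needs (4, 1, 3) but only (4, 0, 4) is free — short on r3
  india still needs (2, 5, 7) but only (4, 0, 4) is free — short on r3 and r1
  charlie still needs (1, 0, 6) but only (4, 0, 4) is free — short on r1
  golf still needs (4, 0, 5) but only (4, 0, 4) is free — short on r1
  bravo still needs (4, 2, 7) but only (4, 0, 4) is free — short on r3 and r1
Post-grant, the permanently blocked set is alpha, india, charlie, golf and bravo.


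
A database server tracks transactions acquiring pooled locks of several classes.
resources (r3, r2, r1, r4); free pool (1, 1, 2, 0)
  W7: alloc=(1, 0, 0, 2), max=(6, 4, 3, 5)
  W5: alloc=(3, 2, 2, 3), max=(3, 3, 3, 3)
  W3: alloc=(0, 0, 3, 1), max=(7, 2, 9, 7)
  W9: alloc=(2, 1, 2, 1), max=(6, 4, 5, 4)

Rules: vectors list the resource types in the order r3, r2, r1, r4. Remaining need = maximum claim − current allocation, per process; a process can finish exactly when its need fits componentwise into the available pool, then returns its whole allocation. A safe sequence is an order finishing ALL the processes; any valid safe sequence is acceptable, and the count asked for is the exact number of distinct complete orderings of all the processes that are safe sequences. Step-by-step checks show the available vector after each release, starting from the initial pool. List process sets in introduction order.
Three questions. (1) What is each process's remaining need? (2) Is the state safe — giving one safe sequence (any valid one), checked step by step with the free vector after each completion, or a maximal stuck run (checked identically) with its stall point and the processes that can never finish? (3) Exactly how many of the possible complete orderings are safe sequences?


(1) Outstanding need per process (order r3, r2, r1, r4):
  W7: (5, 4, 3, 3)
  W5: (0, 1, 1, 0)
  W3: (7, 2, 6, 6)
  W9: (4, 3, 3, 3)
(2) The state is SAFE; one workable sequence: W5, W9, W7, W3.
Key observation: W5 marks the first exact bind of the order: its need (0, 1, 1, 0) fits the free (1, 1, 2, 0) with zero slack on a requested resource.
Walking it through:
  pool = (1, 1, 2, 0)
  W5 needs (0, 1, 1, 0) <= (1, 1, 2, 0) -> finishes; pool += (3, 2, 2, 3) = (4, 3, 4, 3)
  W9 needs (4, 3, 3, 3) <= (4, 3, 4, 3) -> finishes; pool += (2, 1, 2, 1) = (6, 4, 6, 4)
  W7 needs (5, 4, 3, 3) <= (6, 4, 6, 4) -> finishes; pool += (1, 0, 0, 2) = (7, 4, 6, 6)
  W3 needs (7, 2, 6, 6) <= (7, 4, 6, 6) -> finishes; pool += (0, 0, 3, 1) = (7, 4, 9, 7)
(3) Precisely 1 of the possible complete orderings is a safe sequence.


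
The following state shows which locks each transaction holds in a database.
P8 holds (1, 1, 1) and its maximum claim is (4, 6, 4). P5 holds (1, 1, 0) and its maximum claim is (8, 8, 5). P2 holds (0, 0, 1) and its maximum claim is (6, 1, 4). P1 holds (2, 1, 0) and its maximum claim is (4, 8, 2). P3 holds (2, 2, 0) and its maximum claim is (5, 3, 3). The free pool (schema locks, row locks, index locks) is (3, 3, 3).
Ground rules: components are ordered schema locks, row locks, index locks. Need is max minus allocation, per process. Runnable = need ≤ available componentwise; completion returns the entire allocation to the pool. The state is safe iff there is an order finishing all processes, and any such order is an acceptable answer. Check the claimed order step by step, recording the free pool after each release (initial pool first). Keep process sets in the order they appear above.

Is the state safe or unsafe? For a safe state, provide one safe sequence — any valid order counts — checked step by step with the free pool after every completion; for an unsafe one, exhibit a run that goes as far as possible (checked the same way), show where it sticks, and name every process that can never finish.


UNSAFE — no complete ordering exists.
Key observation: after P3, P8, P2 complete, (6, 6, 5) is the best the pool ever gets, yet each leftover process wants more row locks.
A maximal execution: P3, P8, P2 — then nothing else fits. Walking it through:
  pool = (3, 3, 3)
  run P3 (needs (3, 1, 3), free (3, 3, 3)); after release of (2, 2, 0) the pool is (5, 5, 3)
  run P8 (needs (3, 5, 3), free (5, 5, 3)); after release of (1, 1, 1) the pool is (6, 6, 4)
  run P2 (needs (6, 1, 3), free (6, 6, 4)); after release of (0, 0, 1) the pool is (6, 6, 5)
  P5 still needs (7, 7, 5) but only (6, 6, 5) is free — short on schema locks and row locks
  P1 still needs (2, 7, 2) but only (6, 6, 5) is free — short on row locks
Never able to finish: P5 and P1.


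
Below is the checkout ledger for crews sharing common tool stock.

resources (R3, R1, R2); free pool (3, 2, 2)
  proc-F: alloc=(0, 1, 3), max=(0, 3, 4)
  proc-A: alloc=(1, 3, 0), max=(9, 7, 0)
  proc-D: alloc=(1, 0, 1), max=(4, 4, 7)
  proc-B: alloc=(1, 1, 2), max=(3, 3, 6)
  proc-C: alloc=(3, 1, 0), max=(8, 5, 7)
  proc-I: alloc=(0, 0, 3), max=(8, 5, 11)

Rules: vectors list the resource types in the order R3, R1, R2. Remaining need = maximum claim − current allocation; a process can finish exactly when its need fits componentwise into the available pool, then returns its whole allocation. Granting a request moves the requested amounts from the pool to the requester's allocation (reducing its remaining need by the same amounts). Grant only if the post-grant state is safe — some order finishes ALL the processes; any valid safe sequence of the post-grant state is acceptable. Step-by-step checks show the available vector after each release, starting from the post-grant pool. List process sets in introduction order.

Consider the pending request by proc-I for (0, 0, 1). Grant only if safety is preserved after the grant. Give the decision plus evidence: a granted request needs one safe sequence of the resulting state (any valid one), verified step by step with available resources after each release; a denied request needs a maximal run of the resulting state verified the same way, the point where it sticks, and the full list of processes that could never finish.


GRANT — the state after the grant stays safe, e.g. via proc-F, proc-B, proc-D, proc-C, proc-A, proc-I.
Key observation: post-grant, (3, 2, 1) remains, and an order beginning with proc-F completes everyone.
Check on the post-grant state, step by step:
  pool = (3, 2, 1)
  proc-F: need (0, 2, 1) fits (3, 2, 1); releases (0, 1, 3), pool now (3, 3, 4)
  proc-B: need (2, 2, 4) fits (3, 3, 4); releases (1, 1, 2), pool now (4, 4, 6)
  proc-D: need (3, 4, 6) fits (4, 4, 6); releases (1, 0, 1), pool now (5, 4, 7)
  proc-C: need (5, 4, 7) fits (5, 4, 7); releases (3, 1, 0), pool now (8, 5, 7)
  proc-A: need (8, 4, 0) fits (8, 5, 7); releases (1, 3, 0), pool now (9, 8, 7)
  proc-I: need (8, 5, 7) fits (9, 8, 7); releases (0, 0, 4), pool now (9, 8, 11)


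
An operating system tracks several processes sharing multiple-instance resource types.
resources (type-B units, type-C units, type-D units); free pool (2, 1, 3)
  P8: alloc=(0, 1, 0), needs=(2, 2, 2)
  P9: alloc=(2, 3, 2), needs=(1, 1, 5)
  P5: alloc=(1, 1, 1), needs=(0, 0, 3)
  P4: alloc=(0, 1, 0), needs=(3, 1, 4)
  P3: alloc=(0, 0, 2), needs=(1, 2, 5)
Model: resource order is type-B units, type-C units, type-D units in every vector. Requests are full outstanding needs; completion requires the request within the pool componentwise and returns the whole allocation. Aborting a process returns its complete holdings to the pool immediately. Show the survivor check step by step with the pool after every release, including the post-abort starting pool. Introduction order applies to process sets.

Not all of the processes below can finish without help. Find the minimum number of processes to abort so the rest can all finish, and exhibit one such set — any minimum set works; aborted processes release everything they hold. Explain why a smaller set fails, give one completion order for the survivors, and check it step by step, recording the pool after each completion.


Abort P9.
Key observation: no ordering could ever have run P3 before the abort of P9; with (2, 3, 2) back in the pool it fits at step 3.
No smaller set exists: with zero aborts the deadlock remains.
One survivor order: P8, P4, P3, P5. Step-by-step check (post-abort pool first):
  pool = (4, 4, 5)
  P8 needs (2, 2, 2) <= (4, 4, 5) -> finishes; pool += (0, 1, 0) = (4, 5, 5)
  P4 needs (3, 1, 4) <= (4, 5, 5) -> finishes; pool += (0, 1, 0) = (4, 6, 5)
  P3 needs (1, 2, 5) <= (4, 6, 5) -> finishes; pool += (0, 0, 2) = (4, 6, 7)
  P5 needs (0, 0, 3) <= (4, 6, 7) -> finishes; pool += (1, 1, 1) = (5, 7, 8)


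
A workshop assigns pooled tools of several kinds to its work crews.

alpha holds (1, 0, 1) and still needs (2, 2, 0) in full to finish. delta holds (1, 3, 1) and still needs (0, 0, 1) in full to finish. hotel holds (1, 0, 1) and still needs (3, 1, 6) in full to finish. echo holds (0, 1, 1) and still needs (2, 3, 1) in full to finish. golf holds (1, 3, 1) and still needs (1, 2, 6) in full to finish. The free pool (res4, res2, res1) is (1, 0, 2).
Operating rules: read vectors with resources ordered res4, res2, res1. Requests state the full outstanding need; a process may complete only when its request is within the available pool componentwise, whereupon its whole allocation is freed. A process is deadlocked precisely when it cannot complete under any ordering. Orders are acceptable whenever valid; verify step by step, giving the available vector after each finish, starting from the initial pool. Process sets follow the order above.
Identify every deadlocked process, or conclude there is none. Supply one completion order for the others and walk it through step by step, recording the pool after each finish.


Deadlocked set: hotel and golf.
Key observation: no order helps: past delta, alpha, echo, the free pool tops out at (3, 4, 5), below what each blocked process needs in res1.
A valid finishing order for the others: delta, alpha, echo. Verifying each step:
  pool = (1, 0, 2)
  run delta (needs (0, 0, 1), free (1, 0, 2)); after release of (1, 3, 1) the pool is (2, 3, 3)
  run alpha (needs (2, 2, 0), free (2, 3, 3)); after release of (1, 0, 1) the pool is (3, 3, 4)
  run echo (needs (2, 3, 1), free (3, 3, 4)); after release of (0, 1, 1) the pool is (3, 4, 5)
The stuck group stays short no matter what:
  hotel cannot run: need (3, 1, 6) vs free (3, 4, 5) (insufficient res1)
  golf cannot run: need (1, 2, 6) vs free (3, 4, 5) (insufficient res1)


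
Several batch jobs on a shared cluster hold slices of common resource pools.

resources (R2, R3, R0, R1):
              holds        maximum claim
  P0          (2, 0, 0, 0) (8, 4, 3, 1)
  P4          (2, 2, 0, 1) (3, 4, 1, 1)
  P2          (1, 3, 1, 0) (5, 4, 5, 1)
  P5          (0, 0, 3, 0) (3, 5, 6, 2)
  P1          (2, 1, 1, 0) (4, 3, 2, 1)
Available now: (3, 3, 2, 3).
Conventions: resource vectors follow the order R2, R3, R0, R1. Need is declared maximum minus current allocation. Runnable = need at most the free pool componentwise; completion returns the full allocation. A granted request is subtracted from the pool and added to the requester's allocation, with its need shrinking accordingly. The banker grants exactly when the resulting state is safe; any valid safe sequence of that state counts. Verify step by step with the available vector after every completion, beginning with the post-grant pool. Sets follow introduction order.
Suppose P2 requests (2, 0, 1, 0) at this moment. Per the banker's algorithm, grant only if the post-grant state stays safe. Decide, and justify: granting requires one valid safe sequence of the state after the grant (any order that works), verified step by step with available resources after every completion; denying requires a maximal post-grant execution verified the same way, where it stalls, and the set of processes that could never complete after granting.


DENY — the pretend-granted state is unsafe.
Key observation: after P4, P1 complete, (5, 6, 2, 4) is the best the pool ever gets, yet each leftover process wants more R0.
On the post-grant state, P4, P1 is a maximal run — nothing extends it. Verifying each step:
  pool = (1, 3, 1, 3)
  run P4 (needs (1, 2, 1, 0), free (1, 3, 1, 3)); after release of (2, 2, 0, 1) the pool is (3, 5, 1, 4)
  run P1 (needs (2, 2, 1, 1), free (3, 5, 1, 4)); after release of (2, 1, 1, 0) the pool is (5, 6, 2, 4)
  P0 cannot run: need (6, 4, 3, 1) vs free (5, 6, 2, 4) (insufficient R2 and R0)
  P2 cannot run: need (2, 1, 3, 1) vs free (5, 6, 2, 4) (insufficient R0)
  P5 cannot run: need (3, 5, 3, 2) vs free (5, 6, 2, 4) (insufficient R0)
Processes that could never finish after the grant: P0, P2 and P5.


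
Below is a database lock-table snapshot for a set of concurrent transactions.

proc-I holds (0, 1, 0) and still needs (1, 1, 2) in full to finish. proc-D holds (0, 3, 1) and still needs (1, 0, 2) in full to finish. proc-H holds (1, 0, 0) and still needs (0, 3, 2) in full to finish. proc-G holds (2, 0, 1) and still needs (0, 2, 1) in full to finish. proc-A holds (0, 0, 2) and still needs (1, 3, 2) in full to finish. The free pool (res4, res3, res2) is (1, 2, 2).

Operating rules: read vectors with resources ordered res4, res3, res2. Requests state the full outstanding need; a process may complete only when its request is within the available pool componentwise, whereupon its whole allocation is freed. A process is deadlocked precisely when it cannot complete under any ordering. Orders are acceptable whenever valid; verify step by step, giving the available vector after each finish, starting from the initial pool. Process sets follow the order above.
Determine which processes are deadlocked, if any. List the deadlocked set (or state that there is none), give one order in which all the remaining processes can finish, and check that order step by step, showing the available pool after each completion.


Nothing here is deadlocked.
Key observation: the pool covers proc-D at once, and every later process fits after earlier releases.
The rest can finish in the order proc-D, proc-G, proc-I, proc-H, proc-A. Step-by-step check:
  pool = (1, 2, 2)
  proc-D needs (1, 0, 2) <= (1, 2, 2) -> finishes; pool += (0, 3, 1) = (1, 5, 3)
  proc-G needs (0, 2, 1) <= (1, 5, 3) -> finishes; pool += (2, 0, 1) = (3, 5, 4)
  proc-I needs (1, 1, 2) <= (3, 5, 4) -> finishes; pool += (0, 1, 0) = (3, 6, 4)
  proc-H needs (0, 3, 2) <= (3, 6, 4) -> finishes; pool += (1, 0, 0) = (4, 6, 4)
  proc-A needs (1, 3, 2) <= (4, 6, 4) -> finishes; pool += (0, 0, 2) = (4, 6, 6)


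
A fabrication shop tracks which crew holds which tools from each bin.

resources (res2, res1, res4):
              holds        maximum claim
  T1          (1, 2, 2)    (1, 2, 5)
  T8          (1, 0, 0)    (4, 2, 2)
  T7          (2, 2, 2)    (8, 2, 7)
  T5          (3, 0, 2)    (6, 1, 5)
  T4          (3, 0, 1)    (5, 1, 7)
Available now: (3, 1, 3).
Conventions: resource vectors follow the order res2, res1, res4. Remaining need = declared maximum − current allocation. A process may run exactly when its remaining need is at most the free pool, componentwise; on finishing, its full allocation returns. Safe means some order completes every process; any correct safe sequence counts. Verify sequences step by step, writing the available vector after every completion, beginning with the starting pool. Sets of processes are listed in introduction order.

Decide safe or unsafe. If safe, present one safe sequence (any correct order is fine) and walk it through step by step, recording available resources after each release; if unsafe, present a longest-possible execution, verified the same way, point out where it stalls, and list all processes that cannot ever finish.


The state is SAFE; one workable sequence: T1, T5, T7, T8, T4.
Key observation: the first exact fit in this order is T1 — it needs (0, 0, 3) with (3, 1, 3) free, meeting a requested resource to the last unit.
Verifying each step:
  pool = (3, 1, 3)
  T1 needs (0, 0, 3) <= (3, 1, 3) -> finishes; pool += (1, 2, 2) = (4, 3, 5)
  T5 needs (3, 1, 3) <= (4, 3, 5) -> finishes; pool += (3, 0, 2) = (7, 3, 7)
  T7 needs (6, 0, 5) <= (7, 3, 7) -> finishes; pool += (2, 2, 2) = (9, 5, 9)
  T8 needs (3, 2, 2) <= (9, 5, 9) -> finishes; pool += (1, 0, 0) = (10, 5, 9)
  T4 needs (2, 1, 6) <= (10, 5, 9) -> finishes; pool += (3, 0, 1) = (13, 5, 10)


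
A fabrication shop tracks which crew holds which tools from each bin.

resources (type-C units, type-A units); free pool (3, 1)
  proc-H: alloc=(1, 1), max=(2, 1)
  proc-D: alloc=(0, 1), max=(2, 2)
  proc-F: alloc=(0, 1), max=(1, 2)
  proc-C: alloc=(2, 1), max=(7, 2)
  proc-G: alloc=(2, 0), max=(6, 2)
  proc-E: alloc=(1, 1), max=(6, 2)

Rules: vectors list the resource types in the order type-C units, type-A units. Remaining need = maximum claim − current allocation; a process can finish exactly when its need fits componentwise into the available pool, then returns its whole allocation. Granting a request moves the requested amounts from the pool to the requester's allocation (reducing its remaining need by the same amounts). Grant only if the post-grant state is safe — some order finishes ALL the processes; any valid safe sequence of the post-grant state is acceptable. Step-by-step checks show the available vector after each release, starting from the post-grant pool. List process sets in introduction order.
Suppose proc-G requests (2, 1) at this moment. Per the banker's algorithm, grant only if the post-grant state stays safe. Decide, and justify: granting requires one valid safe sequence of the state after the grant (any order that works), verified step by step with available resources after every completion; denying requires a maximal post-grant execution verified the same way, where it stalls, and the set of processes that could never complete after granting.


GRANT — the state after the grant stays safe, e.g. via proc-H, proc-G, proc-E, proc-D, proc-C, proc-F.
Key observation: (1, 0) free after granting still covers proc-H first, and each release covers the next.
Step-by-step check of the post-grant state:
  pool = (1, 0)
  proc-H: need (1, 0) fits (1, 0); releases (1, 1), pool now (2, 1)
  proc-G: need (2, 1) fits (2, 1); releases (4, 1), pool now (6, 2)
  proc-E: need (5, 1) fits (6, 2); releases (1, 1), pool now (7, 3)
  proc-D: need (2, 1) fits (7, 3); releases (0, 1), pool now (7, 4)
  proc-C: need (5, 1) fits (7, 4); releases (2, 1), pool now (9, 5)
  proc-F: need (1, 1) fits (9, 5); releases (0, 1), pool now (9, 6)


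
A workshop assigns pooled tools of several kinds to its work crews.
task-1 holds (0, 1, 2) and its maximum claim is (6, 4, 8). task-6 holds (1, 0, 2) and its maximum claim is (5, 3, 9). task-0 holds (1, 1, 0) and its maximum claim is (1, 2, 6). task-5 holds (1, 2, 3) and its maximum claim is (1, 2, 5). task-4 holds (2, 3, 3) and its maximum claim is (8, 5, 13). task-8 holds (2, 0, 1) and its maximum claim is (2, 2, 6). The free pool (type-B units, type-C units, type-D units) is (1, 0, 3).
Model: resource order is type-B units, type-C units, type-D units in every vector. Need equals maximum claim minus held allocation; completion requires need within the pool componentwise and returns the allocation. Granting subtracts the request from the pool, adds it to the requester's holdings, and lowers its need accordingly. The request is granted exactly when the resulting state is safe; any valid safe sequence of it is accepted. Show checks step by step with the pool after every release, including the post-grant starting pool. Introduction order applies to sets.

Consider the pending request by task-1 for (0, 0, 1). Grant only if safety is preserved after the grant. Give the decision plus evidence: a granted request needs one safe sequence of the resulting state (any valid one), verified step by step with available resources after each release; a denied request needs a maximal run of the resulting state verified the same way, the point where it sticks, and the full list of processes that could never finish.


DENY. Granting would leave the state unsafe.
Key observation: after task-5, task-8, task-0 the pool peaks at (5, 3, 6), and each blocked process is short somewhere: task-1 on type-B units; task-6 on type-D units; task-4 on type-B units, type-D units.
Pretend the grant happened; the run task-5, task-8, task-0 goes as far as possible. Walking it through:
  pool = (1, 0, 2)
  run task-5 (needs (0, 0, 2), free (1, 0, 2)); after release of (1, 2, 3) the pool is (2, 2, 5)
  run task-8 (needs (0, 2, 5), free (2, 2, 5)); after release of (2, 0, 1) the pool is (4, 2, 6)
  run task-0 (needs (0, 1, 6), free (4, 2, 6)); after release of (1, 1, 0) the pool is (5, 3, 6)
  task-1 still needs (6, 3, 5) but only (5, 3, 6) is free — short on type-B units
  task-6 still needs (4, 3, 7) but only (5, 3, 6) is free — short on type-D units
  task-4 still needs (6, 2, 10) but only (5, 3, 6) is free — short on type-B units and type-D units
Post-grant, the permanently blocked set is task-1, task-6 and task-4.


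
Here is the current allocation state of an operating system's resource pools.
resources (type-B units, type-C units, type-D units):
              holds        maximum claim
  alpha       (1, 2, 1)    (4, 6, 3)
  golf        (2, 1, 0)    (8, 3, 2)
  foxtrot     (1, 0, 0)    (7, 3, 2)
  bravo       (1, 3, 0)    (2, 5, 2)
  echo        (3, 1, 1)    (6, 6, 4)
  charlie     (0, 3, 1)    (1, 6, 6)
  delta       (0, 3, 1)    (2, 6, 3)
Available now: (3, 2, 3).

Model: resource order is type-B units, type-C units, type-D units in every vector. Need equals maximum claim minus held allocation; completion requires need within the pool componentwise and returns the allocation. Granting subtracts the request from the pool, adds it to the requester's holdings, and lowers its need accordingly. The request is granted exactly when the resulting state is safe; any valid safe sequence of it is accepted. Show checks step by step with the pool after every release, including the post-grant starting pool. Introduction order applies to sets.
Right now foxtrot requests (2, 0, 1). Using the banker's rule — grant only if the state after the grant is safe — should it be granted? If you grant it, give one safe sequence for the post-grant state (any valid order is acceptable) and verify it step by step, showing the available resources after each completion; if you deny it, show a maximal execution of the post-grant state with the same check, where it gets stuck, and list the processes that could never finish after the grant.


DENY. Granting would leave the state unsafe.
Key observation: after bravo, delta the pool peaks at (2, 8, 3), and each blocked process is short somewhere: alpha on type-B units; golf on type-B units; foxtrot on type-B units; echo on type-B units; charlie on type-D units.
After a pretend grant, a maximal execution: bravo, delta — then nothing else fits. Step-by-step check:
  pool = (1, 2, 2)
  run bravo (needs (1, 2, 2), free (1, 2, 2)); after release of (1, 3, 0) the pool is (2, 5, 2)
  run delta (needs (2, 3, 2), free (2, 5, 2)); after release of (0, 3, 1) the pool is (2, 8, 3)
  blocked: alpha wants (3, 4, 2), pool (2, 8, 3) — not enough type-B units
  blocked: golf wants (6, 2, 2), pool (2, 8, 3) — not enough type-B units
  blocked: foxtrot wants (4, 3, 1), pool (2, 8, 3) — not enough type-B units
  blocked: echo wants (3, 5, 3), pool (2, 8, 3) — not enough type-B units
  blocked: charlie wants (1, 3, 5), pool (2, 8, 3) — not enough type-D units
Processes that could never finish after the grant: alpha, golf, foxtrot, echo and charlie.


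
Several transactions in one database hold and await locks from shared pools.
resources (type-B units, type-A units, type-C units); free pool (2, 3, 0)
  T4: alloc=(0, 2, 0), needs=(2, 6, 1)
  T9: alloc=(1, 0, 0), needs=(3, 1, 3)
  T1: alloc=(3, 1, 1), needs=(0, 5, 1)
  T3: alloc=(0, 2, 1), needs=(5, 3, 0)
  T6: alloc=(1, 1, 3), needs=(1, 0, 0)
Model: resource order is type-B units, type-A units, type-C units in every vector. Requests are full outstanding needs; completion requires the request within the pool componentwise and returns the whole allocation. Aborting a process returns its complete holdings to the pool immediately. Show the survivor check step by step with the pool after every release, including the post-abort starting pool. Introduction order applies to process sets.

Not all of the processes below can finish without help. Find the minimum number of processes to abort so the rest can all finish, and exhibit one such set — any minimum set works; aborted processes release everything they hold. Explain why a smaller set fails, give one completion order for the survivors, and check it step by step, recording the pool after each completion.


Minimum abort set: T3.
Key observation: the deadlocked T4 becomes finishable only because T3 released (0, 2, 1); it completes at step 2 below.
No smaller set exists: with zero aborts the deadlock remains.
Survivors finish in the order: T6, T4, T9, T1. Check, step by step (pool after the aborts first):
  pool = (2, 5, 1)
  run T6 (needs (1, 0, 0), free (2, 5, 1)); after release of (1, 1, 3) the pool is (3, 6, 4)
  run T4 (needs (2, 6, 1), free (3, 6, 4)); after release of (0, 2, 0) the pool is (3, 8, 4)
  run T9 (needs (3, 1, 3), free (3, 8, 4)); after release of (1, 0, 0) the pool is (4, 8, 4)
  run T1 (needs (0, 5, 1), free (4, 8, 4)); after release of (3, 1, 1) the pool is (7, 9, 5)


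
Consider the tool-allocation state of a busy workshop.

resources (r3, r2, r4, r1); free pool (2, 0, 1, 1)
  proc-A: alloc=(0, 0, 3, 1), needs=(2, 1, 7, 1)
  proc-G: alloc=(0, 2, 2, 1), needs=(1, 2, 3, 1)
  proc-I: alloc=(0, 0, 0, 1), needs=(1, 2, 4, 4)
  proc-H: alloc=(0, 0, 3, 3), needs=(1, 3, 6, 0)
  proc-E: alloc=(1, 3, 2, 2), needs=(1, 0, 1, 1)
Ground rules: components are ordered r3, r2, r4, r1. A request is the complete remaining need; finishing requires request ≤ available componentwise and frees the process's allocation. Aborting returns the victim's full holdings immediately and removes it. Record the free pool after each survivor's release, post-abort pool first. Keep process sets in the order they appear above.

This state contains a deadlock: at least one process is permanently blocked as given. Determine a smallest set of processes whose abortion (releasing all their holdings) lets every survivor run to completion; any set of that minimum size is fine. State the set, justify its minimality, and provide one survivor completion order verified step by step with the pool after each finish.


Minimum abort set: proc-A.
Key observation: no ordering could ever have run proc-H before the abort of proc-A; with (0, 0, 3, 1) back in the pool it fits at step 4.
Why nothing smaller works: aborting no one leaves the state deadlocked as given.
Survivors finish in the order: proc-E, proc-G, proc-I, proc-H. Step-by-step check (pool after the aborts first):
  pool = (2, 0, 4, 2)
  run proc-E (needs (1, 0, 1, 1), free (2, 0, 4, 2)); after release of (1, 3, 2, 2) the pool is (3, 3, 6, 4)
  run proc-G (needs (1, 2, 3, 1), free (3, 3, 6, 4)); after release of (0, 2, 2, 1) the pool is (3, 5, 8, 5)
  run proc-I (needs (1, 2, 4, 4), free (3, 5, 8, 5)); after release of (0, 0, 0, 1) the pool is (3, 5, 8, 6)
  run proc-H (needs (1, 3, 6, 0), free (3, 5, 8, 6)); after release of (0, 0, 3, 3) the pool is (3, 5, 11, 9)


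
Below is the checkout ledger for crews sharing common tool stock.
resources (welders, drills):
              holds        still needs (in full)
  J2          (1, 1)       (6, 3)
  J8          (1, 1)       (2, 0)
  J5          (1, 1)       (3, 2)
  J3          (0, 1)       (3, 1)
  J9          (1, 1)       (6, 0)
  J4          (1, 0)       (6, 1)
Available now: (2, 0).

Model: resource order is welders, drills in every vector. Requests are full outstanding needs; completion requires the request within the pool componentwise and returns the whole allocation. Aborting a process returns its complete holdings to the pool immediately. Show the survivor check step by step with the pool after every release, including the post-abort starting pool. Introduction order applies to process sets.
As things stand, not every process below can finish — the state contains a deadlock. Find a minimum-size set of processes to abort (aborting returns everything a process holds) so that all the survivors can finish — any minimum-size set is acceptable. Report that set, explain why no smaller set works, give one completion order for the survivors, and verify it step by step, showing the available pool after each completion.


Abort J9 and J4.
Key observation: before aborting J9 and J4, J2 was permanently blocked — no order could ever run it; afterwards it completes at step 4.
No one abort is enough; case by case: J2 alone leaves J9 blocked (short on welders); J8 alone leaves J2 blocked (short on welders); J5 alone leaves J2 blocked (short on welders); J3 alone leaves J2 blocked (short on welders); J9 alone leaves J2 blocked (short on welders); J4 alone leaves J2 blocked (short on welders).
Survivors finish in the order: J8, J3, J5, J2. Step-by-step check (pool after the aborts first):
  pool = (4, 1)
  J8 needs (2, 0) <= (4, 1) -> finishes; pool += (1, 1) = (5, 2)
  J3 needs (3, 1) <= (5, 2) -> finishes; pool += (0, 1) = (5, 3)
  J5 needs (3, 2) <= (5, 3) -> finishes; pool += (1, 1) = (6, 4)
  J2 needs (6, 3) <= (6, 4) -> finishes; pool += (1, 1) = (7, 5)


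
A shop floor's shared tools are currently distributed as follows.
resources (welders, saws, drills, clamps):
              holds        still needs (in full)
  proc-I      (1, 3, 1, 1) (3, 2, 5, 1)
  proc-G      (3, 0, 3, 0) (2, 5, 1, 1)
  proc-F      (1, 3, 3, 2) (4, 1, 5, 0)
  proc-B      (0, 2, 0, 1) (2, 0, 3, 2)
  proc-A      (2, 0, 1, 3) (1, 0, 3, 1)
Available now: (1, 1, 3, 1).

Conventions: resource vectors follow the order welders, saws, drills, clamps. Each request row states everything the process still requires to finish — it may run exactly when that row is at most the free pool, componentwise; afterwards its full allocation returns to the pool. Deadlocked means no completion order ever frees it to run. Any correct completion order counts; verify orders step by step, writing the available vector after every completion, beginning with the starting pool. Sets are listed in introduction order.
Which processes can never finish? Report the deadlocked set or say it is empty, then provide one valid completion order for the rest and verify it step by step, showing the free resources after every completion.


The deadlocked set is proc-I, proc-G and proc-F.
Key observation: after proc-A, proc-B the pool peaks at (3, 3, 4, 5), and each blocked process is short somewhere: proc-I on drills; proc-G on saws; proc-F on welders, drills.
The rest can finish in the order proc-A, proc-B. Verifying each step:
  pool = (1, 1, 3, 1)
  run proc-A (needs (1, 0, 3, 1), free (1, 1, 3, 1)); after release of (2, 0, 1, 3) the pool is (3, 1, 4, 4)
  run proc-B (needs (2, 0, 3, 2), free (3, 1, 4, 4)); after release of (0, 2, 0, 1) the pool is (3, 3, 4, 5)
The blocked processes can never fit:
  blocked: proc-I wants (3, 2, 5, 1), pool (3, 3, 4, 5) — not enough drills
  blocked: proc-G wants (2, 5, 1, 1), pool (3, 3, 4, 5) — not enough saws
  blocked: proc-F wants (4, 1, 5, 0), pool (3, 3, 4, 5) — not enough welders and drills


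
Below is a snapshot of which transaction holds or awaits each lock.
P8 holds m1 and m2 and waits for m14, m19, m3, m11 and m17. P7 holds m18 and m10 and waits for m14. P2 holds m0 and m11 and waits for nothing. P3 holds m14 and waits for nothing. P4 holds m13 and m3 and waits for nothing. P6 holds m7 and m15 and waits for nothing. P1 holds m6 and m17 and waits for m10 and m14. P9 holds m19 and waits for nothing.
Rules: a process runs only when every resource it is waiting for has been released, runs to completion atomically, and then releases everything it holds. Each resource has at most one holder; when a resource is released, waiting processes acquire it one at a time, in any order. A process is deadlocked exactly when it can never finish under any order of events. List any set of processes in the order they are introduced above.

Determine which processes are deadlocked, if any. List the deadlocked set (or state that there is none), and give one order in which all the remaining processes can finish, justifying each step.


Nothing here is deadlocked.
Key observation: there is no circular wait here — follow any chain and it reaches a process that is free to run now.
A valid finishing order for the others: P9, P6, P3, P7, P2, P4, P1, P8.
Check, step by step:
  P9: no waits; runs immediately, freeing m19
  P6: no waits; runs immediately, freeing m7 and m15
  P3: no waits; runs immediately, freeing m14
  P7: everything it awaited (m14) is free; runs, freeing m18 and m10
  P2: no waits; runs immediately, freeing m0 and m11
  P4: no waits; runs immediately, freeing m13 and m3
  P1: everything it awaited (m10 and m14) is free; runs, freeing m6 and m17
  P8: everything it awaited (m14, m19, m3, m11 and m17) is free; runs, freeing m1 and m2


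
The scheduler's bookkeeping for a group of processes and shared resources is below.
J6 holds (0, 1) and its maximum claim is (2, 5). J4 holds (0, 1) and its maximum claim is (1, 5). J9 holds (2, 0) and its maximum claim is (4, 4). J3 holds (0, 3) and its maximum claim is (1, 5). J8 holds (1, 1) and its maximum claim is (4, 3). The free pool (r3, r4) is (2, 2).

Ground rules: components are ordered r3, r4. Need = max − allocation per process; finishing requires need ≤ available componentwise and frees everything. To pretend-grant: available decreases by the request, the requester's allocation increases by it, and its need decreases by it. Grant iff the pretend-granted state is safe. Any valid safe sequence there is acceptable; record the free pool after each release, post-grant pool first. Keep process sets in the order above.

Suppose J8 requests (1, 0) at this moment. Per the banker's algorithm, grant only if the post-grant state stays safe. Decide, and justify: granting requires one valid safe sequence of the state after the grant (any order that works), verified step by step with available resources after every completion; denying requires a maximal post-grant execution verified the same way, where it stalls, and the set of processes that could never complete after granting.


DENY — the pretend-granted state is unsafe.
Key observation: r3 is the bottleneck — with J3, J4 done the pool holds (1, 6), short of every remaining need.
After a pretend grant, a maximal execution: J3, J4 — then nothing else fits. Verifying each step:
  pool = (1, 2)
  J3 needs (1, 2) <= (1, 2) -> finishes; pool += (0, 3) = (1, 5)
  J4 needs (1, 4) <= (1, 5) -> finishes; pool += (0, 1) = (1, 6)
  blocked: J6 wants (2, 4), pool (1, 6) — not enough r3
  blocked: J9 wants (2, 4), pool (1, 6) — not enough r3
  blocked: J8 wants (2, 2), pool (1, 6) — not enough r3
Had the request been granted, J6, J9 and J8 could never finish.


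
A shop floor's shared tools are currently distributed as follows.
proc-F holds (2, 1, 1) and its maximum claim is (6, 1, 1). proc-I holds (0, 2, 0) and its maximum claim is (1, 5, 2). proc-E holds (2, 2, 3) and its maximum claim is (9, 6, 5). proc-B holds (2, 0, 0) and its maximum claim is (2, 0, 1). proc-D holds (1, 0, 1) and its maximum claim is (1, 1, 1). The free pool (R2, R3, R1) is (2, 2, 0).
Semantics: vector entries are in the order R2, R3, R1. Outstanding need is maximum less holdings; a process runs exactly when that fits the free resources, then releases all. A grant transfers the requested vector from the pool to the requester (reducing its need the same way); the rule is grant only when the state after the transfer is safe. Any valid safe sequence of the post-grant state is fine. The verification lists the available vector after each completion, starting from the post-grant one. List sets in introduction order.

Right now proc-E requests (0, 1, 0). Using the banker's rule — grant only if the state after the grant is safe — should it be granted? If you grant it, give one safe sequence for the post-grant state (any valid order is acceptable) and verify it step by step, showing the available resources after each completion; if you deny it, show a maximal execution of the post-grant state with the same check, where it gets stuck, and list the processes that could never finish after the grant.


DENY. Granting would leave the state unsafe.
Key observation: R3 is the bottleneck — with proc-D, proc-B, proc-F done the pool holds (7, 2, 2), short of every remaining need.
Pretend the grant happened; the run proc-D, proc-B, proc-F goes as far as possible. Check, step by step:
  pool = (2, 1, 0)
  proc-D: need (0, 1, 0) fits (2, 1, 0); releases (1, 0, 1), pool now (3, 1, 1)
  proc-B: need (0, 0, 1) fits (3, 1, 1); releases (2, 0, 0), pool now (5, 1, 1)
  proc-F: need (4, 0, 0) fits (5, 1, 1); releases (2, 1, 1), pool now (7, 2, 2)
  proc-I cannot run: need (1, 3, 2) vs free (7, 2, 2) (insufficient R3)
  proc-E cannot run: need (7, 3, 2) vs free (7, 2, 2) (insufficient R3)
Post-grant, the permanently blocked set is proc-I and proc-E.


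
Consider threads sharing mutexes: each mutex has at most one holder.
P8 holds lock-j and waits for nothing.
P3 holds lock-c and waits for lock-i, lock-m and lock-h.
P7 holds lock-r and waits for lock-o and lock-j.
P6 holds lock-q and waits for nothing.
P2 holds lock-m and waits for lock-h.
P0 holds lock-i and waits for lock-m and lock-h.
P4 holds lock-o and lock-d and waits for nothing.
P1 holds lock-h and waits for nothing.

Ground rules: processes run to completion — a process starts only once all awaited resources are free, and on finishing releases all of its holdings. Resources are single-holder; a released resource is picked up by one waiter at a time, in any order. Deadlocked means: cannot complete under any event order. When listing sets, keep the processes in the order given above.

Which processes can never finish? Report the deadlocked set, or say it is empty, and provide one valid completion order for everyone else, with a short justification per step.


The deadlocked set is empty.
Key observation: although several processes wait, no cycle exists — each chain bottoms out at a free runner.
The rest can finish in the order P1, P2, P8, P0, P3, P4, P7, P6.
Step-by-step check:
  P1 waits on nothing -> runs at once and releases lock-h
  P2: everything it awaited (lock-h) is free; runs, freeing lock-m
  P8 waits on nothing -> runs at once and releases lock-j
  P0: everything it awaited (lock-m and lock-h) is free; runs, freeing lock-i
  P3: everything it awaited (lock-i, lock-m and lock-h) is free; runs, freeing lock-c
  P4 waits on nothing -> runs at once and releases lock-o and lock-d
  P7: everything it awaited (lock-o and lock-j) is free; runs, freeing lock-r
  P6 waits on nothing -> runs at once and releases lock-q
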